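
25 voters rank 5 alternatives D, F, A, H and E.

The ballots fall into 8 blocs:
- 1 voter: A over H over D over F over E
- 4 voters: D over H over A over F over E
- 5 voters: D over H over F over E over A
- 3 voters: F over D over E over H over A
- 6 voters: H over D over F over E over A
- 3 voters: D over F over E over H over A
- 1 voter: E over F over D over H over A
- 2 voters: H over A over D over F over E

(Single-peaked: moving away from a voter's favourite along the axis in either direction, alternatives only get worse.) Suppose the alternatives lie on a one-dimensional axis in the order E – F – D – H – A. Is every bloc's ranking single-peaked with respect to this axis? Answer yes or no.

Axis positions: E=1, F=2, D=3, H=4, A=5.
Bloc 1 (peak A at position 5): ranking walks positions 5-4-3-2-1, expanding outward from the peak — single-peaked.
Bloc 2 (peak D at position 3): ranking walks positions 3-4-5-2-1, expanding outward from the peak — single-peaked.
Bloc 3 (peak D at position 3): ranking walks positions 3-4-2-1-5, expanding outward from the peak — single-peaked.
Bloc 4 (peak F at position 2): ranking walks positions 2-3-1-4-5, expanding outward from the peak — single-peaked.
Bloc 5 (peak H at position 4): ranking walks positions 4-3-2-1-5, expanding outward from the peak — single-peaked.
Bloc 6 (peak D at position 3): ranking walks positions 3-2-1-4-5, expanding outward from the peak — single-peaked.
Bloc 7 (peak E at position 1): ranking walks positions 1-2-3-4-5, expanding outward from the peak — single-peaked.
Bloc 8 (peak H at position 4): ranking walks positions 4-5-3-2-1, expanding outward from the peak — single-peaked.
Every ranking is single-peaked on this axis.

yes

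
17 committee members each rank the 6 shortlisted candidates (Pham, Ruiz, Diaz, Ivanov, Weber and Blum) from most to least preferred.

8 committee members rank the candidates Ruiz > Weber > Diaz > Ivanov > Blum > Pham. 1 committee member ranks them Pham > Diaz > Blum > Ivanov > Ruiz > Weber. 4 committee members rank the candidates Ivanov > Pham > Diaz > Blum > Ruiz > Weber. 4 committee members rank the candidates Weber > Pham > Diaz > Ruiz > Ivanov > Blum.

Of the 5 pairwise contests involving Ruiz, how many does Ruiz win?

3

Ruiz against each rival (17 committee members):
Ruiz vs Pham: Ruiz preferred on 8 ballots; Pham wins 9–8.
Ruiz vs Diaz: Diaz wins 9–8.
Ruiz vs Ivanov: Ruiz wins 12–5.
Ruiz vs Weber: Ruiz, 13–4.
Ruiz vs Blum: Ruiz wins 12–5.
Ruiz beats Ivanov, Weber, Blum; loses to Pham, Diaz — 3 pairwise wins.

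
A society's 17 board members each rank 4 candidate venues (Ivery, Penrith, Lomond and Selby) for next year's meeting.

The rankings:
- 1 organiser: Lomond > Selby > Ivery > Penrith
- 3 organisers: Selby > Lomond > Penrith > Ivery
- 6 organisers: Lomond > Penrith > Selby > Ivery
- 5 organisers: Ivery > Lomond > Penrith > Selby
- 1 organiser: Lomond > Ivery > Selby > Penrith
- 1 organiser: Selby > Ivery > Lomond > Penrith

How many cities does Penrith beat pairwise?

2

Penrith against each rival (17 organisers):
Penrith vs Ivery: Penrith is ranked higher on 3+6 = 9 ballots, Ivery on 8. Penrith wins 9–8.
Penrith vs Lomond: 0 for Penrith, 17 for Lomond — Lomond by 17–0.
Penrith vs Selby: 6+5 = 11 for Penrith, 6 for Selby — Penrith by 11–6.
Penrith beats Ivery, Selby; loses to Lomond — 2 pairwise wins.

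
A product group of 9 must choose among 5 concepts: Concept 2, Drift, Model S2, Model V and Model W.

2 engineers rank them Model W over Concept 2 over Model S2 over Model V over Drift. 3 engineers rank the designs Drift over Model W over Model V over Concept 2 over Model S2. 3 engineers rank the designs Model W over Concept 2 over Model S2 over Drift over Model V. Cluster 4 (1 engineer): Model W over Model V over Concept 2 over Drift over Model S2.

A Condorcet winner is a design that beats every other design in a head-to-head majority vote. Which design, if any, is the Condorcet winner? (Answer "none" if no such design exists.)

Pairwise majorities:
Concept 2 vs Drift: Concept 2, 6–3.
Concept 2 vs Model S2: Concept 2, 9–0.
Concept 2 vs Model V: Concept 2, 5–4.
Concept 2 vs Model W: Concept 2 preferred on 0 ballots; Model W wins 9–0.
Drift vs Model S2: 4 to 5, Model S2.
Drift vs Model V: 3+3 = 6 for Drift, 3 for Model V — Drift by 6–3.
Drift vs Model W: Drift is ranked higher on 3 ballots, Model W on 6. Model W wins 6–3.
Model S2 vs Model V: Model S2 wins 5–4.
Model S2–Model W: Model W 9–0.
Model V vs Model W: Model V preferred on 0 ballots; Model W wins 9–0.
Only Model W has no losses; Model W is the Condorcet winner.

Model W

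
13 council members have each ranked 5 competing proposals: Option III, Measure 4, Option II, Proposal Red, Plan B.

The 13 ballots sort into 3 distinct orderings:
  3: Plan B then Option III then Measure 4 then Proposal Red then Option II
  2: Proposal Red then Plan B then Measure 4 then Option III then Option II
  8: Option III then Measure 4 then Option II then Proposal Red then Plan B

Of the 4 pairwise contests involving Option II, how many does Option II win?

2

Option II against each rival (13 council members):
Option II vs Option III: Option II is ranked higher on 0 ballots, Option III on 13. Option III wins 13–0.
Option II–Measure 4: Measure 4 13–0.
Option II–Proposal Red: Option II 8–5.
Option II vs Plan B: Option II, 8–5.
Option II beats Proposal Red, Plan B; loses to Option III, Measure 4 — 2 pairwise wins.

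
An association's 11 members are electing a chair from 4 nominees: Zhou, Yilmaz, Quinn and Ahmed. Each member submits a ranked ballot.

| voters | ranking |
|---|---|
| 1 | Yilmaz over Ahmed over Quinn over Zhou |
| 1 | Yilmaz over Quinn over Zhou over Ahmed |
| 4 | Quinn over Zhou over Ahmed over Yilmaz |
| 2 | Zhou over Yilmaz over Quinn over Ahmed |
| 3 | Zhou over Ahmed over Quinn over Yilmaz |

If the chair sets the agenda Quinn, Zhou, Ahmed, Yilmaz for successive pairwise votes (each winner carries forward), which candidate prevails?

Quinn

Round 1: Quinn vs Zhou — 6–5, Quinn advances.
Round 2: Quinn vs Ahmed — 7–4, Quinn advances.
Round 3: Quinn vs Yilmaz — 7–4, Quinn advances.
The agenda winner is Quinn.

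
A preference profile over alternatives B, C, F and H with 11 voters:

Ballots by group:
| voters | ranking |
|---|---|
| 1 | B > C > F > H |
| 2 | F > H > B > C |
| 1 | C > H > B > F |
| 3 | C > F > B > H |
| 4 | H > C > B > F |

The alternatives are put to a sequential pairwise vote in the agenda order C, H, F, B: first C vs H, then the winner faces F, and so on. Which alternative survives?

Round 1: C vs H — 5–6, H advances.
Round 2: H vs F — 5–6, F advances.
Round 3: F vs B — 5–6, B advances.
The agenda winner is B.

B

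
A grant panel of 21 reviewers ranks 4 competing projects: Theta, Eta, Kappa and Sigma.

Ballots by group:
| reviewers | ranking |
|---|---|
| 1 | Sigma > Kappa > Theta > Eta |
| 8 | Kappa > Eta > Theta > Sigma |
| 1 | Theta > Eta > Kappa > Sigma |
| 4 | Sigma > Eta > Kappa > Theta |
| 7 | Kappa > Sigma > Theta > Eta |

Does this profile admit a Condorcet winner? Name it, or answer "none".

Head-to-head results (21 reviewers):
Theta vs Eta: Eta, 12–9.
Theta vs Kappa: Kappa wins 20–1.
Theta vs Sigma: Sigma, 12–9.
Eta–Kappa: Kappa 16–5.
Eta vs Sigma: Sigma, 12–9.
Kappa vs Sigma: Kappa, 16–5.
Kappa beats each of Theta, Eta, Sigma — Kappa is the Condorcet winner.

Kappa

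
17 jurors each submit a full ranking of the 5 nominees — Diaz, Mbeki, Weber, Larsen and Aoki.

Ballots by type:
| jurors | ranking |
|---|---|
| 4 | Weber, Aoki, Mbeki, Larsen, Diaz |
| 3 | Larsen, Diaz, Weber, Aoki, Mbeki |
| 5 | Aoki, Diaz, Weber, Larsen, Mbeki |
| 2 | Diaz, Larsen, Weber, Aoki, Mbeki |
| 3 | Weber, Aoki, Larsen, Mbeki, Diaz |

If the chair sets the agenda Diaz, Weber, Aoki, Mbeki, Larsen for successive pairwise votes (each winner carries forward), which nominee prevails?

Aoki

Round 1: Diaz vs Weber — 10–7, Diaz advances.
Round 2: Diaz vs Aoki — 5–12, Aoki advances.
Round 3: Aoki vs Mbeki — 17–0, Aoki advances.
Round 4: Aoki vs Larsen — 12–5, Aoki advances.
Aoki survives the agenda.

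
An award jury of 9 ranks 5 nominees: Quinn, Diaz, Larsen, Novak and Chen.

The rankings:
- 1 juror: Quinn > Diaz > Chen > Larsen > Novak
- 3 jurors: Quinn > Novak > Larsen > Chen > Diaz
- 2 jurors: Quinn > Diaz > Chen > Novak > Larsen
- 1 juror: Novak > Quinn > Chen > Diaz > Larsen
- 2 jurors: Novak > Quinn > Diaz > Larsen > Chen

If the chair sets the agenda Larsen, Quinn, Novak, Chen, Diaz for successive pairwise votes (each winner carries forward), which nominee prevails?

Quinn

Round 1: Larsen vs Quinn — 0–9, Quinn advances.
Round 2: Quinn vs Novak — 6–3, Quinn advances.
Round 3: Quinn vs Chen — 9–0, Quinn advances.
Round 4: Quinn vs Diaz — 9–0, Quinn advances.
The agenda winner is Quinn.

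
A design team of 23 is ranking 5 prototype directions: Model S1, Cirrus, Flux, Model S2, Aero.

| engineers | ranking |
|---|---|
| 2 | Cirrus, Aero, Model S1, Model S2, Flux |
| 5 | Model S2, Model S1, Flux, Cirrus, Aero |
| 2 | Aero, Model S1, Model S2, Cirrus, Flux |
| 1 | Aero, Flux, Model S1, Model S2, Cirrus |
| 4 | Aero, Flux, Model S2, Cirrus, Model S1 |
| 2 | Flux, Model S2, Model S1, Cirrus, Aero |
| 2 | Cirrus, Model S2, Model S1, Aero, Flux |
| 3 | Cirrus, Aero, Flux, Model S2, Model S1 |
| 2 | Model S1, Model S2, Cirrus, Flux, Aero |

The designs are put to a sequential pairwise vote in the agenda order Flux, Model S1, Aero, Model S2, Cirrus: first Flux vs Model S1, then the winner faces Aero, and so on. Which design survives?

Cirrus

Round 1: Flux vs Model S1 — 10–13, Model S1 advances.
Round 2: Model S1 vs Aero — 11–12, Aero advances.
Round 3: Aero vs Model S2 — 12–11, Aero advances.
Round 4: Aero vs Cirrus — 7–16, Cirrus advances.
Cirrus survives the agenda.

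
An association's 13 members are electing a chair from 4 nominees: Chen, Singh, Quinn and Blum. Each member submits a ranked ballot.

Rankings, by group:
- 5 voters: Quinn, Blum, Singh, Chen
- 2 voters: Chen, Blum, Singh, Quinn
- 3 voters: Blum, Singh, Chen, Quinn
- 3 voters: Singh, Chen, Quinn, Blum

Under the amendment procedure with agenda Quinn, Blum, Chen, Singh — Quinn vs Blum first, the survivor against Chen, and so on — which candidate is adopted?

Singh

Round 1: Quinn vs Blum — 8–5, Quinn advances.
Round 2: Quinn vs Chen — 5–8, Chen advances.
Round 3: Chen vs Singh — 2–11, Singh advances.
The agenda winner is Singh.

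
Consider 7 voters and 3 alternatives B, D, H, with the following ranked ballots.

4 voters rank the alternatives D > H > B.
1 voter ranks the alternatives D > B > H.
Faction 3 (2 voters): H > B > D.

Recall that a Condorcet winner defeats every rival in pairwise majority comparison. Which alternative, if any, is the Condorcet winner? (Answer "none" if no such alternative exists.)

Pairwise majorities:
B–D: D 5–2.
B–H: H 6–1.
D vs H: D, 5–2.
D defeats every rival head-to-head and is the Condorcet winner.

D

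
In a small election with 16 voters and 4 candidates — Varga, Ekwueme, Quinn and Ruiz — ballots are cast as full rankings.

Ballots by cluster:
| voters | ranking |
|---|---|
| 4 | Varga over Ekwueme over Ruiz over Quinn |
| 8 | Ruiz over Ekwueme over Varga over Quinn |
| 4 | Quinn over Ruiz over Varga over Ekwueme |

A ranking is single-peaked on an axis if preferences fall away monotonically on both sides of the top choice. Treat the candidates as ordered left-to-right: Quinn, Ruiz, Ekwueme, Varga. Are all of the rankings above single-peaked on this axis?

Axis positions: Quinn=1, Ruiz=2, Ekwueme=3, Varga=4.
Cluster 1 (peak Varga at position 4): ranking walks positions 4-3-2-1, expanding outward from the peak — single-peaked.
Cluster 2 (peak Ruiz at position 2): ranking walks positions 2-3-4-1, expanding outward from the peak — single-peaked.
Cluster 3: ranking walks positions 1-2-4-3; Varga is ranked above Ekwueme even though Ekwueme lies between Varga and the peak Quinn on the axis — preferences dip and rise again. Not single-peaked.
Cluster 3 violates single-peakedness, so the profile is not single-peaked on this axis.

no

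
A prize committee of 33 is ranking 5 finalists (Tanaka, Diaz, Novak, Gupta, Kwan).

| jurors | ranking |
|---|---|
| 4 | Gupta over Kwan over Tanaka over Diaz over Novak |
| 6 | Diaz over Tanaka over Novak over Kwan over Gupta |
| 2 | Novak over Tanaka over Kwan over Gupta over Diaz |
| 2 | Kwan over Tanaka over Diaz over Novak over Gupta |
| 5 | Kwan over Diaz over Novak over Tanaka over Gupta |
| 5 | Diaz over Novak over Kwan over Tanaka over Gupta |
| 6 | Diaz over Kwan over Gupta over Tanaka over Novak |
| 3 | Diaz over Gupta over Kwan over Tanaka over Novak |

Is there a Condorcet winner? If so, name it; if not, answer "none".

Diaz

Pairwise majorities:
Tanaka vs Diaz: Diaz, 25–8.
Tanaka–Novak: Tanaka 21–12.
Tanaka vs Gupta: Tanaka wins 20–13.
Tanaka vs Kwan: Kwan wins 25–8.
Diaz vs Novak: Diaz, 31–2.
Diaz–Gupta: Diaz 27–6.
Diaz–Kwan: Diaz 20–13.
Novak–Gupta: Novak 20–13.
Novak–Kwan: Kwan 20–13.
Gupta vs Kwan: Kwan wins 26–7.
Only Diaz has no losses; Diaz is the Condorcet winner.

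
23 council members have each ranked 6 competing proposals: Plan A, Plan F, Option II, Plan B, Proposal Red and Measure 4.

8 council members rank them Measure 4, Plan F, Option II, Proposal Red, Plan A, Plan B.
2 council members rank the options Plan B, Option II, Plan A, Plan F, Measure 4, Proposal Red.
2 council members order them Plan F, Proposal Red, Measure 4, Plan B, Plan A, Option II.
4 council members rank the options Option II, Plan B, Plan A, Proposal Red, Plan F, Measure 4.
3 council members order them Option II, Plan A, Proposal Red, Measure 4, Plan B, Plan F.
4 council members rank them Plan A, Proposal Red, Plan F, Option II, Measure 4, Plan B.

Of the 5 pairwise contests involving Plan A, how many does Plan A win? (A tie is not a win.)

4

Plan A against each rival (23 council members):
Plan A vs Plan F: Plan A wins 13–10.
Plan A–Option II: Option II 17–6.
Plan A–Plan B: Plan A 15–8.
Plan A vs Proposal Red: Plan A wins 13–10.
Plan A–Measure 4: Plan A 13–10.
Plan A beats Plan F, Plan B, Proposal Red, Measure 4; loses to Option II — 4 pairwise wins.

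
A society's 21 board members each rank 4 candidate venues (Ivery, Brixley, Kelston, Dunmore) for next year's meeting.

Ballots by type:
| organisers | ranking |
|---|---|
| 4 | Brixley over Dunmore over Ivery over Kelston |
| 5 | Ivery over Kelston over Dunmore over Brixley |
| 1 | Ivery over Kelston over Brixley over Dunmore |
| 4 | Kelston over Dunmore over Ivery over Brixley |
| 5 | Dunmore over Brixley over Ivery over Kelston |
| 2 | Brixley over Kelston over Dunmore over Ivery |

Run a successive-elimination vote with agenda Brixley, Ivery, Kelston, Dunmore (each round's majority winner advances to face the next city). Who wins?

Round 1: Brixley vs Ivery — 11–10, Brixley advances.
Round 2: Brixley vs Kelston — 11–10, Brixley advances.
Round 3: Brixley vs Dunmore — 7–14, Dunmore advances.
Dunmore survives the agenda.

Dunmore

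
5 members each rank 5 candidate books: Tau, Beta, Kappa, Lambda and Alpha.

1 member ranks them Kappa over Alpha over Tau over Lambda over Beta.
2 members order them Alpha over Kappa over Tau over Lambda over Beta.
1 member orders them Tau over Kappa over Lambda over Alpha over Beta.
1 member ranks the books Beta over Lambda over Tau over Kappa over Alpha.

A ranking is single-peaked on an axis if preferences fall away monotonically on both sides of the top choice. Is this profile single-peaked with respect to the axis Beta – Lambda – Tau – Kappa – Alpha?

yes

Axis positions: Beta=1, Lambda=2, Tau=3, Kappa=4, Alpha=5.
Ballot type 1 (peak Kappa at position 4): ranking walks positions 4-5-3-2-1, expanding outward from the peak — single-peaked.
Ballot type 2 (peak Alpha at position 5): ranking walks positions 5-4-3-2-1, expanding outward from the peak — single-peaked.
Ballot type 3 (peak Tau at position 3): ranking walks positions 3-4-2-5-1, expanding outward from the peak — single-peaked.
Ballot type 4 (peak Beta at position 1): ranking walks positions 1-2-3-4-5, expanding outward from the peak — single-peaked.
Every ranking is single-peaked on this axis.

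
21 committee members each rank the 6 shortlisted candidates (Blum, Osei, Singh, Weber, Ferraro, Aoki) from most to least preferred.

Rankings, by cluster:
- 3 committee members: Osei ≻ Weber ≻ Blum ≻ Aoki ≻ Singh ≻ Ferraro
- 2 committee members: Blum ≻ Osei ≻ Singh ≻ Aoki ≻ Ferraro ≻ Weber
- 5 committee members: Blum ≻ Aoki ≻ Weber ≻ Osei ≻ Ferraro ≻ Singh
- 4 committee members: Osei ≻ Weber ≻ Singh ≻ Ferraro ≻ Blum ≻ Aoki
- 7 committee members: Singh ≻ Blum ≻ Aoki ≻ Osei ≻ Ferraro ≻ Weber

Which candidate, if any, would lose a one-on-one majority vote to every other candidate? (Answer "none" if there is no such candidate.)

Ferraro

Pairwise majorities:
Blum vs Osei: Blum wins 14–7.
Blum vs Singh: Blum is ranked higher on 3+2+5 = 10 ballots, Singh on 11. Singh wins 11–10.
Blum vs Weber: Blum is ranked higher on 2+5+7 = 14 ballots, Weber on 7. Blum wins 14–7.
Blum vs Ferraro: 17 to 4, Blum.
Blum vs Aoki: 21 to 0, Blum.
Osei vs Singh: Osei, 14–7.
Osei vs Weber: Osei wins 16–5.
Osei vs Ferraro: Osei preferred on 3+2+5+4+7 = 21 ballots; Osei wins 21–0.
Osei vs Aoki: Aoki, 12–9.
Singh vs Weber: 9 to 12, Weber.
Singh vs Ferraro: Singh is ranked higher on 3+2+4+7 = 16 ballots, Ferraro on 5. Singh wins 16–5.
Singh–Aoki: Singh 13–8.
Weber vs Ferraro: Weber wins 12–9.
Weber vs Aoki: Weber preferred on 3+4 = 7 ballots; Aoki wins 14–7.
Ferraro–Aoki: Aoki 17–4.
Only Ferraro has no wins; Ferraro is the Condorcet loser.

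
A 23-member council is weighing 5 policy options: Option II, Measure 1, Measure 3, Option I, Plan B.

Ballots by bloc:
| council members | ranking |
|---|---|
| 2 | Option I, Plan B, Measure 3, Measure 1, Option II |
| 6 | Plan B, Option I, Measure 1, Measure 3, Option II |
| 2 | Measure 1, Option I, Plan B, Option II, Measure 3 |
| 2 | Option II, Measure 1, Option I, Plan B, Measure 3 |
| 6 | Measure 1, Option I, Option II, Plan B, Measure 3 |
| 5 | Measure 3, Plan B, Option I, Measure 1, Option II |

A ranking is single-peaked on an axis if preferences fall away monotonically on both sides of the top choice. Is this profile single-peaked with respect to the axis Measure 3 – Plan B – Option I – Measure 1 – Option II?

Axis positions: Measure 3=1, Plan B=2, Option I=3, Measure 1=4, Option II=5.
Bloc 1 (peak Option I at position 3): ranking walks positions 3-2-1-4-5, expanding outward from the peak — single-peaked.
Bloc 2 (peak Plan B at position 2): ranking walks positions 2-3-4-1-5, expanding outward from the peak — single-peaked.
Bloc 3 (peak Measure 1 at position 4): ranking walks positions 4-3-2-5-1, expanding outward from the peak — single-peaked.
Bloc 4 (peak Option II at position 5): ranking walks positions 5-4-3-2-1, expanding outward from the peak — single-peaked.
Bloc 5 (peak Measure 1 at position 4): ranking walks positions 4-3-5-2-1, expanding outward from the peak — single-peaked.
Bloc 6 (peak Measure 3 at position 1): ranking walks positions 1-2-3-4-5, expanding outward from the peak — single-peaked.
Every ranking is single-peaked on this axis.

yes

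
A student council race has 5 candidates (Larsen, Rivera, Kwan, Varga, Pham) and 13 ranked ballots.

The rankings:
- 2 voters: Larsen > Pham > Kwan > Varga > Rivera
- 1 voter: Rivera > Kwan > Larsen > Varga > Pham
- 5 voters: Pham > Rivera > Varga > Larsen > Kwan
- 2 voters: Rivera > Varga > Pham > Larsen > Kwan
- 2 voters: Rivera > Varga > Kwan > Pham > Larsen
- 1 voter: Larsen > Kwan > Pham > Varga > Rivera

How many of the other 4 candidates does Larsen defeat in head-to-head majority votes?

1

Larsen against each rival (13 voters):
Larsen vs Rivera: Rivera wins 10–3.
Larsen–Kwan: Larsen 10–3.
Larsen vs Varga: Varga wins 9–4.
Larsen vs Pham: Larsen is ranked higher on 2+1+1 = 4 ballots, Pham on 9. Pham wins 9–4.
Larsen beats Kwan; loses to Rivera, Varga, Pham — 1 pairwise win.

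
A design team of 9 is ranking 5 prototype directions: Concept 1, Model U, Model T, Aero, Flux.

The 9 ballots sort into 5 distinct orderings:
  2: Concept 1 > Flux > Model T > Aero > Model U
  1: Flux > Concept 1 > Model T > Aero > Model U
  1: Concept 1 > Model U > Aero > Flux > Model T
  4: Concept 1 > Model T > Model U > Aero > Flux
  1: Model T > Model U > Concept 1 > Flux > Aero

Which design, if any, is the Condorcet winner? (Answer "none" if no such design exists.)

Concept 1

Check each pair by majority over 9 ballots:
Concept 1 vs Model U: Concept 1 preferred on 2+1+1+4 = 8 ballots; Concept 1 wins 8–1.
Concept 1 vs Model T: Concept 1 preferred on 2+1+1+4 = 8 ballots; Concept 1 wins 8–1.
Concept 1 vs Aero: 9 to 0, Concept 1.
Concept 1 vs Flux: Concept 1 preferred on 2+1+4+1 = 8 ballots; Concept 1 wins 8–1.
Model U vs Model T: Model U preferred on 1 ballot; Model T wins 8–1.
Model U vs Aero: 6 to 3, Model U.
Model U vs Flux: Model U preferred on 1+4+1 = 6 ballots; Model U wins 6–3.
Model T vs Aero: Model T is ranked higher on 2+1+4+1 = 8 ballots, Aero on 1. Model T wins 8–1.
Model T vs Flux: 4+1 = 5 for Model T, 4 for Flux — Model T by 5–4.
Aero vs Flux: 5 to 4, Aero.
Concept 1 beats each of Model U, Model T, Aero, Flux — Concept 1 is the Condorcet winner.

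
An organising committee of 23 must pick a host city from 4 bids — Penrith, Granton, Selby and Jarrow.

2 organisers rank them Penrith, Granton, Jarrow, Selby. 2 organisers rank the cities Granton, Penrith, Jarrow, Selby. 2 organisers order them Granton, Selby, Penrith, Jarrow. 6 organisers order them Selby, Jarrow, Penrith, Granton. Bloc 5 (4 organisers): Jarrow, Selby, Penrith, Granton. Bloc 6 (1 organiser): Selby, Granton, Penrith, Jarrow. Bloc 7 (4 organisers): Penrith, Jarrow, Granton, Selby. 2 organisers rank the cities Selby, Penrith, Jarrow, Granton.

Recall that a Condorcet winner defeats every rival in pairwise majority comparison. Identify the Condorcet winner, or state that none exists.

Head-to-head results (23 organisers):
Penrith vs Granton: Penrith, 18–5.
Penrith vs Selby: Selby, 15–8.
Penrith–Jarrow: Penrith 13–10.
Granton vs Selby: Selby wins 13–10.
Granton vs Jarrow: Jarrow wins 16–7.
Selby vs Jarrow: Jarrow, 12–11.
Each city drops at least one matchup (Penrith loses to Selby; Granton loses to Penrith; Selby loses to Jarrow; Jarrow loses to Penrith); the cycle Penrith > Jarrow > Selby > Penrith rules out a Condorcet winner.

none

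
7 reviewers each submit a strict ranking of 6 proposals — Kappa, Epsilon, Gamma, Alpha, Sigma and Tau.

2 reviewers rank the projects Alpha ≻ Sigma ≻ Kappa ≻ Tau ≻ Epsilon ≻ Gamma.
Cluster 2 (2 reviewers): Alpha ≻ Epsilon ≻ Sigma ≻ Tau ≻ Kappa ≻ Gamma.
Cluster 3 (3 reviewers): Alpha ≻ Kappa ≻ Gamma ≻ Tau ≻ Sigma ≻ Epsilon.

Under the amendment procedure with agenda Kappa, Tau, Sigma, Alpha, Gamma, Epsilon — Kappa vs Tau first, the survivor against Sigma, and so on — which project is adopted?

Alpha

Round 1: Kappa vs Tau — 5–2, Kappa advances.
Round 2: Kappa vs Sigma — 3–4, Sigma advances.
Round 3: Sigma vs Alpha — 0–7, Alpha advances.
Round 4: Alpha vs Gamma — 7–0, Alpha advances.
Round 5: Alpha vs Epsilon — 7–0, Alpha advances.
The agenda winner is Alpha.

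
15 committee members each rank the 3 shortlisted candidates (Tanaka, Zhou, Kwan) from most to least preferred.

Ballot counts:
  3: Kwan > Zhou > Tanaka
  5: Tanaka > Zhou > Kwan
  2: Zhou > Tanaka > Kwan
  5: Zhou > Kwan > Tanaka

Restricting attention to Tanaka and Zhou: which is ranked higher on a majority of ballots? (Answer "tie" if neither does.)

Ballots ranking Tanaka above Zhou: 5.
Ballots ranking Zhou above Tanaka: 15 − 5 = 10.
Zhou wins the head-to-head 10–5.

Zhou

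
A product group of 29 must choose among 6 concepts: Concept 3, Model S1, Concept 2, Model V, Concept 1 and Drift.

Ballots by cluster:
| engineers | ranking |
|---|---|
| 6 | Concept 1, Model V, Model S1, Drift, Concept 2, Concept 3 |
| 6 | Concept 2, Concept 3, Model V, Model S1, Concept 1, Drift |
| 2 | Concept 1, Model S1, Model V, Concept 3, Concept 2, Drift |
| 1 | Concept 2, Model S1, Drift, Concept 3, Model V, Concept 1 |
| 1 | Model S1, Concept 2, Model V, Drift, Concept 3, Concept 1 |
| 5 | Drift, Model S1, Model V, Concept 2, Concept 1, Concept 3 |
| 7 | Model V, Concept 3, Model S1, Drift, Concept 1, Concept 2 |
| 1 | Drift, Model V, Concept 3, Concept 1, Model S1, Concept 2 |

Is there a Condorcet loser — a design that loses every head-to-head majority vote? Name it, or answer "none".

Pairwise majorities:
Concept 3 vs Model S1: 6+7+1 = 14 for Concept 3, 15 for Model S1 — Model S1 by 15–14.
Concept 3 vs Concept 2: 10 to 19, Concept 2.
Concept 3 vs Model V: Concept 3 is ranked higher on 6+1 = 7 ballots, Model V on 22. Model V wins 22–7.
Concept 3 vs Concept 1: Concept 3 wins 16–13.
Concept 3–Drift: Concept 3 15–14.
Model S1 vs Concept 2: Model S1 preferred on 6+2+1+5+7+1 = 22 ballots; Model S1 wins 22–7.
Model S1 vs Model V: Model V, 20–9.
Model S1 vs Concept 1: 20 to 9, Model S1.
Model S1 vs Drift: Model S1 wins 23–6.
Concept 2 vs Model V: 8 to 21, Model V.
Concept 2 vs Concept 1: Concept 2 is ranked higher on 6+1+1+5 = 13 ballots, Concept 1 on 16. Concept 1 wins 16–13.
Concept 2 vs Drift: Drift, 19–10.
Model V–Concept 1: Model V 21–8.
Model V vs Drift: 6+6+2+1+7 = 22 for Model V, 7 for Drift — Model V by 22–7.
Concept 1 vs Drift: Concept 1 preferred on 6+6+2 = 14 ballots; Drift wins 15–14.
No design is winless: Concept 3 beats Concept 1; Model S1 beats Concept 3; Concept 2 beats Concept 3; Model V beats Concept 3; Concept 1 beats Concept 2; Drift beats Concept 2. There is no Condorcet loser.

none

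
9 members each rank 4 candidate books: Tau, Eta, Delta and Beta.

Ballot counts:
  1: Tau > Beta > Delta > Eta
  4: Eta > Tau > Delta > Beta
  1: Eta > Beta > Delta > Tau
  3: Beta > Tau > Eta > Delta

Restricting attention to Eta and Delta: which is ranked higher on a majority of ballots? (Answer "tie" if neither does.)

Ballots ranking Eta above Delta: 4 + 1 + 3 = 8.
Ballots ranking Delta above Eta: 9 − 8 = 1.
Eta wins the head-to-head 8–1.

Eta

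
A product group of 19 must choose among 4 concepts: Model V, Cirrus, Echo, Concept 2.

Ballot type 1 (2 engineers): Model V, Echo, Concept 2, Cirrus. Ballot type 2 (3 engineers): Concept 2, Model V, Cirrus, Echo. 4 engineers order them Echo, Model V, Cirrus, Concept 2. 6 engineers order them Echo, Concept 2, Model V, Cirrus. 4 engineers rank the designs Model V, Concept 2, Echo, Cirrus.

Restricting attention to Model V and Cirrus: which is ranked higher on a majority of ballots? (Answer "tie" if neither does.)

Ballots ranking Model V above Cirrus: 2 + 3 + 4 + 6 + 4 = 19.
Ballots ranking Cirrus above Model V: 19 − 19 = 0.
Model V wins the head-to-head 19–0.

Model V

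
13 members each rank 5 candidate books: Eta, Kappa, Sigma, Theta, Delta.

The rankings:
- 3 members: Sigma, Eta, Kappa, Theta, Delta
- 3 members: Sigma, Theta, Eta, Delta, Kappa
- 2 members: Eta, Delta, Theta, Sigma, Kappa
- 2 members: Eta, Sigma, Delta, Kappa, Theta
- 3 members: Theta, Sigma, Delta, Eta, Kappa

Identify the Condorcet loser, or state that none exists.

Head-to-head results (13 members):
Eta vs Kappa: Eta preferred on 3+3+2+2+3 = 13 ballots; Eta wins 13–0.
Eta vs Sigma: Sigma wins 9–4.
Eta–Theta: Eta 7–6.
Eta vs Delta: Eta is ranked higher on 3+3+2+2 = 10 ballots, Delta on 3. Eta wins 10–3.
Kappa vs Sigma: Sigma, 13–0.
Kappa vs Theta: Theta, 8–5.
Kappa vs Delta: Kappa is ranked higher on 3 ballots, Delta on 10. Delta wins 10–3.
Sigma–Theta: Sigma 8–5.
Sigma–Delta: Sigma 11–2.
Theta vs Delta: Theta, 9–4.
Only Kappa has no wins; Kappa is the Condorcet loser.

Kappa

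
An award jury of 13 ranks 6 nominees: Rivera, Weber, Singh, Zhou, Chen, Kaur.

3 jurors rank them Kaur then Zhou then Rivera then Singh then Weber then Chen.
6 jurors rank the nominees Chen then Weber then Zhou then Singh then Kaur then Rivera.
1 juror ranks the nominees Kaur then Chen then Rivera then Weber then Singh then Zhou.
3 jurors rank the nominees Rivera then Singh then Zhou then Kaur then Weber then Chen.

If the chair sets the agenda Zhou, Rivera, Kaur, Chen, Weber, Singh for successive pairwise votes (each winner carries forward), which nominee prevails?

Chen

Round 1: Zhou vs Rivera — 9–4, Zhou advances.
Round 2: Zhou vs Kaur — 9–4, Zhou advances.
Round 3: Zhou vs Chen — 6–7, Chen advances.
Round 4: Chen vs Weber — 7–6, Chen advances.
Round 5: Chen vs Singh — 7–6, Chen advances.
Chen survives the agenda.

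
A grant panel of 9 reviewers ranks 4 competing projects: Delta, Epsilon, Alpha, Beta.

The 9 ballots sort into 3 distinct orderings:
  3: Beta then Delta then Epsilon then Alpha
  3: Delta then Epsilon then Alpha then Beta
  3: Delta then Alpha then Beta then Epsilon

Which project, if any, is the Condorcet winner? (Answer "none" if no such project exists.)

Head-to-head results (9 reviewers):
Delta–Epsilon: Delta 9–0.
Delta vs Alpha: Delta wins 9–0.
Delta vs Beta: Delta wins 6–3.
Epsilon vs Alpha: Epsilon wins 6–3.
Epsilon vs Beta: Beta, 6–3.
Alpha vs Beta: Alpha, 6–3.
Delta beats each of Epsilon, Alpha, Beta — Delta is the Condorcet winner.

Delta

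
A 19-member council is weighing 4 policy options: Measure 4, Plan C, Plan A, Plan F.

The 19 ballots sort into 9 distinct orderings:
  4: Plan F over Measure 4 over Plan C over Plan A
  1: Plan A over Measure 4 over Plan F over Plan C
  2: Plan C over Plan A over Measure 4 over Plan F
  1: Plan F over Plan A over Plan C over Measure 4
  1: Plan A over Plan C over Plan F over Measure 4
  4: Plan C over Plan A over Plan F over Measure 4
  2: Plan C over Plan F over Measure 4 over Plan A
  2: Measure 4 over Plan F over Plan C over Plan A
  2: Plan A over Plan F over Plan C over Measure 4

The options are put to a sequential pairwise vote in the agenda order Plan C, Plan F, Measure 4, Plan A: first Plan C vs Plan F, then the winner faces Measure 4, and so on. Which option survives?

Round 1: Plan C vs Plan F — 9–10, Plan F advances.
Round 2: Plan F vs Measure 4 — 14–5, Plan F advances.
Round 3: Plan F vs Plan A — 9–10, Plan A advances.
Plan A survives the agenda.

Plan A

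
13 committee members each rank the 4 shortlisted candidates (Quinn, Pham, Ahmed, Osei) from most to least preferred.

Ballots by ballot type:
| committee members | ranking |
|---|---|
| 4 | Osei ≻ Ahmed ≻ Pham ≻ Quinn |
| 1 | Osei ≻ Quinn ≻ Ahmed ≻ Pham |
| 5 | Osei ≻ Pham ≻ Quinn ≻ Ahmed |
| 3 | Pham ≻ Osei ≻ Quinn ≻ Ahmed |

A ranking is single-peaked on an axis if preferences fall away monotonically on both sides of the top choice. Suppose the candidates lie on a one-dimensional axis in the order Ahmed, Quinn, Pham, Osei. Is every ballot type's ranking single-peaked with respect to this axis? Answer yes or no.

Axis positions: Ahmed=1, Quinn=2, Pham=3, Osei=4.
Ballot type 1: ranking walks positions 4-1-3-2; Ahmed is ranked above Pham even though Pham lies between Ahmed and the peak Osei on the axis — preferences dip and rise again. Not single-peaked.
Ballot type 2: ranking walks positions 4-2-1-3; Quinn is ranked above Pham even though Pham lies between Quinn and the peak Osei on the axis — preferences dip and rise again. Not single-peaked.
Ballot type 3 (peak Osei at position 4): ranking walks positions 4-3-2-1, expanding outward from the peak — single-peaked.
Ballot type 4 (peak Pham at position 3): ranking walks positions 3-4-2-1, expanding outward from the peak — single-peaked.
Ballot type 1 violates single-peakedness, so the profile is not single-peaked on this axis.

no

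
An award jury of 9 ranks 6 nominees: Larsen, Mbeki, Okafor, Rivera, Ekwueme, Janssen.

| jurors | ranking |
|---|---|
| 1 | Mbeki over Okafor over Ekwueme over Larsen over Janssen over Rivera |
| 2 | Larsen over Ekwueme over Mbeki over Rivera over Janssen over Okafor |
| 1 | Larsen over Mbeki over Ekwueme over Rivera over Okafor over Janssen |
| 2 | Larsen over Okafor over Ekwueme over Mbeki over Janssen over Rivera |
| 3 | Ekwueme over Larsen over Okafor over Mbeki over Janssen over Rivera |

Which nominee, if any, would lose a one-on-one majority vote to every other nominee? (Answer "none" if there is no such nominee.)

Pairwise majorities:
Larsen vs Mbeki: 8 to 1, Larsen.
Larsen–Okafor: Larsen 8–1.
Larsen vs Rivera: Larsen wins 9–0.
Larsen vs Ekwueme: Larsen wins 5–4.
Larsen vs Janssen: 1+2+1+2+3 = 9 for Larsen, 0 for Janssen — Larsen by 9–0.
Mbeki vs Okafor: 4 to 5, Okafor.
Mbeki vs Rivera: Mbeki, 9–0.
Mbeki vs Ekwueme: 1+1 = 2 for Mbeki, 7 for Ekwueme — Ekwueme by 7–2.
Mbeki vs Janssen: Mbeki preferred on 1+2+1+2+3 = 9 ballots; Mbeki wins 9–0.
Okafor vs Rivera: 6 to 3, Okafor.
Okafor vs Ekwueme: Okafor is ranked higher on 1+2 = 3 ballots, Ekwueme on 6. Ekwueme wins 6–3.
Okafor vs Janssen: 1+1+2+3 = 7 for Okafor, 2 for Janssen — Okafor by 7–2.
Rivera vs Ekwueme: Rivera is ranked higher on 0 ballots, Ekwueme on 9. Ekwueme wins 9–0.
Rivera vs Janssen: Rivera is ranked higher on 2+1 = 3 ballots, Janssen on 6. Janssen wins 6–3.
Ekwueme vs Janssen: Ekwueme is ranked higher on 1+2+1+2+3 = 9 ballots, Janssen on 0. Ekwueme wins 9–0.
Rivera is beaten in every head-to-head and is the Condorcet loser.

Rivera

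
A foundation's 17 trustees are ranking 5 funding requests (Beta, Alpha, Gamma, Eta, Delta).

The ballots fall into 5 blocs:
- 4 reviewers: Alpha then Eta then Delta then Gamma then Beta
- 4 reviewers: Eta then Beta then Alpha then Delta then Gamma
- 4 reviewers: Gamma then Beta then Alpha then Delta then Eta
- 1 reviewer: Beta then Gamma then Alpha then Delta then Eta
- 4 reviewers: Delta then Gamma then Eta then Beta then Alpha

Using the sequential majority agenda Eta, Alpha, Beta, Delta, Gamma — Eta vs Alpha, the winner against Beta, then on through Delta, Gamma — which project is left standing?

Gamma

Round 1: Eta vs Alpha — 8–9, Alpha advances.
Round 2: Alpha vs Beta — 4–13, Beta advances.
Round 3: Beta vs Delta — 9–8, Beta advances.
Round 4: Beta vs Gamma — 5–12, Gamma advances.
Gamma survives the agenda.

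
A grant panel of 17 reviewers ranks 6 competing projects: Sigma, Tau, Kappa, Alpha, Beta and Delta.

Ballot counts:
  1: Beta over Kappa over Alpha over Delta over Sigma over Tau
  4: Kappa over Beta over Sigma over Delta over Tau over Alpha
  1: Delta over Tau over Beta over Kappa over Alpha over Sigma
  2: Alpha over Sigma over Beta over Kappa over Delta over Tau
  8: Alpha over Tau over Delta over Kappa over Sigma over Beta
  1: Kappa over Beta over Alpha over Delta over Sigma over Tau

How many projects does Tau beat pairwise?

3

Tau against each rival (17 reviewers):
Tau vs Sigma: Tau preferred on 1+8 = 9 ballots; Tau wins 9–8.
Tau vs Kappa: Tau preferred on 1+8 = 9 ballots; Tau wins 9–8.
Tau vs Alpha: Tau is ranked higher on 4+1 = 5 ballots, Alpha on 12. Alpha wins 12–5.
Tau vs Beta: Tau wins 9–8.
Tau vs Delta: 8 for Tau, 9 for Delta — Delta by 9–8.
Tau beats Sigma, Kappa, Beta; loses to Alpha, Delta — 3 pairwise wins.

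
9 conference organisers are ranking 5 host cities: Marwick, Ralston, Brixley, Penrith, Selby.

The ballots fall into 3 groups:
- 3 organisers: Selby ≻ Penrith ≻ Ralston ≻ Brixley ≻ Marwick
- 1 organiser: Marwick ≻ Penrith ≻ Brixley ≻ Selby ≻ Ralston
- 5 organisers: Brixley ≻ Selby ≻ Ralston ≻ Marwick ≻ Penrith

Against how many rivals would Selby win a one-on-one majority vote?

3

Selby against each rival (9 organisers):
Selby vs Marwick: Selby is ranked higher on 3+5 = 8 ballots, Marwick on 1. Selby wins 8–1.
Selby vs Ralston: Selby is ranked higher on 3+1+5 = 9 ballots, Ralston on 0. Selby wins 9–0.
Selby vs Brixley: 3 to 6, Brixley.
Selby vs Penrith: Selby, 8–1.
Selby beats Marwick, Ralston, Penrith; loses to Brixley — 3 pairwise wins.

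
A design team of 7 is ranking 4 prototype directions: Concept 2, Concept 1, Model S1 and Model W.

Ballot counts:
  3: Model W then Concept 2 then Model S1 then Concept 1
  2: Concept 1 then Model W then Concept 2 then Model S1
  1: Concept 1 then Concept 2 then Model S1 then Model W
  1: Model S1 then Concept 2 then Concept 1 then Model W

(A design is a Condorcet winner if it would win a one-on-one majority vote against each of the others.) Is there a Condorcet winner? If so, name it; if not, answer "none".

Head-to-head results (7 engineers):
Concept 2 vs Concept 1: Concept 2 preferred on 3+1 = 4 ballots; Concept 2 wins 4–3.
Concept 2 vs Model S1: Concept 2 is ranked higher on 3+2+1 = 6 ballots, Model S1 on 1. Concept 2 wins 6–1.
Concept 2 vs Model W: 2 to 5, Model W.
Concept 1 vs Model S1: Concept 1 preferred on 2+1 = 3 ballots; Model S1 wins 4–3.
Concept 1 vs Model W: Concept 1 preferred on 2+1+1 = 4 ballots; Concept 1 wins 4–3.
Model S1 vs Model W: 2 to 5, Model W.
Each design drops at least one matchup (Concept 2 loses to Model W; Concept 1 loses to Concept 2; Model S1 loses to Concept 2; Model W loses to Concept 1); the cycle Concept 2 > Concept 1 > Model W > Concept 2 rules out a Condorcet winner.

none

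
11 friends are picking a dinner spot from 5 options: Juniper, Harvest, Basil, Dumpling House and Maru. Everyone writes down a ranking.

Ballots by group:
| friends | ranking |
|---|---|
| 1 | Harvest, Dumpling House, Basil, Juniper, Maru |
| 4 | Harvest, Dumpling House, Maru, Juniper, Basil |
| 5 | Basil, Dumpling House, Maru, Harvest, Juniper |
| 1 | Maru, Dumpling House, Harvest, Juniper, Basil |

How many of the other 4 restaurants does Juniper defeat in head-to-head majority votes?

0

Juniper against each rival (11 friends):
Juniper vs Harvest: 0 for Juniper, 11 for Harvest — Harvest by 11–0.
Juniper vs Basil: Basil wins 6–5.
Juniper vs Dumpling House: 0 for Juniper, 11 for Dumpling House — Dumpling House by 11–0.
Juniper vs Maru: 1 for Juniper, 10 for Maru — Maru by 10–1.
Juniper beats no one; loses to Harvest, Basil, Dumpling House, Maru — 0 pairwise wins.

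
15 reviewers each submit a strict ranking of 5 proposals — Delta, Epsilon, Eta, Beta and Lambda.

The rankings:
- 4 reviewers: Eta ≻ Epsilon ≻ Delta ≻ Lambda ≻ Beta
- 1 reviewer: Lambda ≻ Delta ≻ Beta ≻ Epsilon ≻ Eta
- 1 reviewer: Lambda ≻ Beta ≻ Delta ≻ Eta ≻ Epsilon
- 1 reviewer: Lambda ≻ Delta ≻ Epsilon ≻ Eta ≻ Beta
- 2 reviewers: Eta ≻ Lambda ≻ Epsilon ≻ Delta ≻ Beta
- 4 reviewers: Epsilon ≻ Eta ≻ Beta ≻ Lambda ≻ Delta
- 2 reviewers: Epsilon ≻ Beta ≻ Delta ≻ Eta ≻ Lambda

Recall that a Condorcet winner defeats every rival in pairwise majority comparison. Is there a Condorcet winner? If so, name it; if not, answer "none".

Pairwise majorities:
Delta vs Epsilon: Epsilon wins 12–3.
Delta vs Eta: Eta, 10–5.
Delta–Beta: Delta 8–7.
Delta vs Lambda: Lambda wins 9–6.
Epsilon vs Eta: Epsilon wins 8–7.
Epsilon vs Beta: Epsilon wins 13–2.
Epsilon vs Lambda: Epsilon, 10–5.
Eta vs Beta: Eta wins 11–4.
Eta vs Lambda: Eta, 12–3.
Beta vs Lambda: Lambda wins 9–6.
Epsilon wins every pairwise contest, so Epsilon is the Condorcet winner.

Epsilon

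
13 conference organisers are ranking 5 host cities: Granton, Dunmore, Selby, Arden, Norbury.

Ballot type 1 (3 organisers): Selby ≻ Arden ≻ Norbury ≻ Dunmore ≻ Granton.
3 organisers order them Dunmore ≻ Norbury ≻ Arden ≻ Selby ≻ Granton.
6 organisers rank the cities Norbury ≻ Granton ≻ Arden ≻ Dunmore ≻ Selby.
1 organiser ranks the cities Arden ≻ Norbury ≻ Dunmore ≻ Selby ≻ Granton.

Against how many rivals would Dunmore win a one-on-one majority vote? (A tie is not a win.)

Dunmore against each rival (13 organisers):
Dunmore vs Granton: Dunmore preferred on 3+3+1 = 7 ballots; Dunmore wins 7–6.
Dunmore–Selby: Dunmore 10–3.
Dunmore–Arden: Arden 10–3.
Dunmore vs Norbury: 3 for Dunmore, 10 for Norbury — Norbury by 10–3.
Dunmore beats Granton, Selby; loses to Arden, Norbury — 2 pairwise wins.

2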